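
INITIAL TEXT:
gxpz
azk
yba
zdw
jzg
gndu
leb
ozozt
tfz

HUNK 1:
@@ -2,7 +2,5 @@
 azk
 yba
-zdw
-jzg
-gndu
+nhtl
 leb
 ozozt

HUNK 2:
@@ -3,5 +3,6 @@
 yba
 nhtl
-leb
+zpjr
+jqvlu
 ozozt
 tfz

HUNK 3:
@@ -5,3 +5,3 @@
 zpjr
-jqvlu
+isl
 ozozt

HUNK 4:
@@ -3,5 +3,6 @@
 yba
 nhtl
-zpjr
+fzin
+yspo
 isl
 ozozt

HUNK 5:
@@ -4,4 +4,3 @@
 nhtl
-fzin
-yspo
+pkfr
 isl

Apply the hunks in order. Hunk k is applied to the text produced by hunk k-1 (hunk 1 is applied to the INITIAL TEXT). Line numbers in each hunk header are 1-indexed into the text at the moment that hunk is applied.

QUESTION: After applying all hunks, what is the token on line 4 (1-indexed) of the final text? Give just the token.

Hunk 1: at line 2 remove [zdw,jzg,gndu] add [nhtl] -> 7 lines: gxpz azk yba nhtl leb ozozt tfz
Hunk 2: at line 3 remove [leb] add [zpjr,jqvlu] -> 8 lines: gxpz azk yba nhtl zpjr jqvlu ozozt tfz
Hunk 3: at line 5 remove [jqvlu] add [isl] -> 8 lines: gxpz azk yba nhtl zpjr isl ozozt tfz
Hunk 4: at line 3 remove [zpjr] add [fzin,yspo] -> 9 lines: gxpz azk yba nhtl fzin yspo isl ozozt tfz
Hunk 5: at line 4 remove [fzin,yspo] add [pkfr] -> 8 lines: gxpz azk yba nhtl pkfr isl ozozt tfz
Final line 4: nhtl

Answer: nhtl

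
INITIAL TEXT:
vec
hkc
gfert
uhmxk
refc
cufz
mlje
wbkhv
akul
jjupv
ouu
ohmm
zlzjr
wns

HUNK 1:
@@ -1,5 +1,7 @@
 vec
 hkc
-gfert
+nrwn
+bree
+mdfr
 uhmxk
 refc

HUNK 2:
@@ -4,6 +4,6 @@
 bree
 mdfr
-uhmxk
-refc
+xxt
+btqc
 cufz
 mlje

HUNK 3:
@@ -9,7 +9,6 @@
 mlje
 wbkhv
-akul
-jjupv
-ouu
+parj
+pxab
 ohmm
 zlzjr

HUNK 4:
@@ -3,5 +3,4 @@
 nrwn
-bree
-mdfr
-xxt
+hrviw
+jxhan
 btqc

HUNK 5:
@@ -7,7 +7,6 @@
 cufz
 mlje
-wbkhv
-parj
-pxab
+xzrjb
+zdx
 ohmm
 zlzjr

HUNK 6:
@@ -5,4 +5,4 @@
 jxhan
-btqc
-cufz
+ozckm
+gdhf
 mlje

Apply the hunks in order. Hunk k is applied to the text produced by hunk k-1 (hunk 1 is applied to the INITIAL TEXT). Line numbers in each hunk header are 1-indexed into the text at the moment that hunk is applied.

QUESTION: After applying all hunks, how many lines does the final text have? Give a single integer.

Answer: 13

Derivation:
Hunk 1: at line 1 remove [gfert] add [nrwn,bree,mdfr] -> 16 lines: vec hkc nrwn bree mdfr uhmxk refc cufz mlje wbkhv akul jjupv ouu ohmm zlzjr wns
Hunk 2: at line 4 remove [uhmxk,refc] add [xxt,btqc] -> 16 lines: vec hkc nrwn bree mdfr xxt btqc cufz mlje wbkhv akul jjupv ouu ohmm zlzjr wns
Hunk 3: at line 9 remove [akul,jjupv,ouu] add [parj,pxab] -> 15 lines: vec hkc nrwn bree mdfr xxt btqc cufz mlje wbkhv parj pxab ohmm zlzjr wns
Hunk 4: at line 3 remove [bree,mdfr,xxt] add [hrviw,jxhan] -> 14 lines: vec hkc nrwn hrviw jxhan btqc cufz mlje wbkhv parj pxab ohmm zlzjr wns
Hunk 5: at line 7 remove [wbkhv,parj,pxab] add [xzrjb,zdx] -> 13 lines: vec hkc nrwn hrviw jxhan btqc cufz mlje xzrjb zdx ohmm zlzjr wns
Hunk 6: at line 5 remove [btqc,cufz] add [ozckm,gdhf] -> 13 lines: vec hkc nrwn hrviw jxhan ozckm gdhf mlje xzrjb zdx ohmm zlzjr wns
Final line count: 13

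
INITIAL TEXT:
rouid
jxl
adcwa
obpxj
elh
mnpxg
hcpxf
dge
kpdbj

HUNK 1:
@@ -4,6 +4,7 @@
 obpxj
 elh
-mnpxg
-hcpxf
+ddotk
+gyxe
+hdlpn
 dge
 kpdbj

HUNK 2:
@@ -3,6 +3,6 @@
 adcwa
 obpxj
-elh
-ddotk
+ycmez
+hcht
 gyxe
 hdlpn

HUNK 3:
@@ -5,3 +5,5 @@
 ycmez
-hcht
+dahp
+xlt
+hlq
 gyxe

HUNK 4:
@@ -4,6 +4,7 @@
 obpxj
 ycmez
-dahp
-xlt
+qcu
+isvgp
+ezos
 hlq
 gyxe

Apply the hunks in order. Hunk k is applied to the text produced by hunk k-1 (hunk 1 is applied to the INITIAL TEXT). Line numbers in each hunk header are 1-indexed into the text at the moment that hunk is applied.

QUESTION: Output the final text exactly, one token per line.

Hunk 1: at line 4 remove [mnpxg,hcpxf] add [ddotk,gyxe,hdlpn] -> 10 lines: rouid jxl adcwa obpxj elh ddotk gyxe hdlpn dge kpdbj
Hunk 2: at line 3 remove [elh,ddotk] add [ycmez,hcht] -> 10 lines: rouid jxl adcwa obpxj ycmez hcht gyxe hdlpn dge kpdbj
Hunk 3: at line 5 remove [hcht] add [dahp,xlt,hlq] -> 12 lines: rouid jxl adcwa obpxj ycmez dahp xlt hlq gyxe hdlpn dge kpdbj
Hunk 4: at line 4 remove [dahp,xlt] add [qcu,isvgp,ezos] -> 13 lines: rouid jxl adcwa obpxj ycmez qcu isvgp ezos hlq gyxe hdlpn dge kpdbj

Answer: rouid
jxl
adcwa
obpxj
ycmez
qcu
isvgp
ezos
hlq
gyxe
hdlpn
dge
kpdbj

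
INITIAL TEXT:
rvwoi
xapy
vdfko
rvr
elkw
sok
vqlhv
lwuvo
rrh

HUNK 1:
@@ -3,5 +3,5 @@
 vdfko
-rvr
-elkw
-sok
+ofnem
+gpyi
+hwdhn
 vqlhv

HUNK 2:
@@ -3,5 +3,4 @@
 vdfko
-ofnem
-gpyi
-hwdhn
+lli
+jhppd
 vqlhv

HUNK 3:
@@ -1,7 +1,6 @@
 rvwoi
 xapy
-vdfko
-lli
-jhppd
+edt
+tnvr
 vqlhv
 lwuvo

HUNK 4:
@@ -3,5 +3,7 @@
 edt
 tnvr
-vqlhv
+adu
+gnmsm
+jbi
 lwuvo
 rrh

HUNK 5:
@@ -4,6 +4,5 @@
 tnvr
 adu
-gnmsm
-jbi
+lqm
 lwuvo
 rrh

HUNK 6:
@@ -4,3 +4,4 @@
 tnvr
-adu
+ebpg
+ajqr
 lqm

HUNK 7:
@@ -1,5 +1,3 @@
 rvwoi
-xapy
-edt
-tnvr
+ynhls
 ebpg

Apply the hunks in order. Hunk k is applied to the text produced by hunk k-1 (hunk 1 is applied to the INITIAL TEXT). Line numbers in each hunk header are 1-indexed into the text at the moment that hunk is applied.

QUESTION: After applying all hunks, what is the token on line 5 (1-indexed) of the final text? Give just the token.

Answer: lqm

Derivation:
Hunk 1: at line 3 remove [rvr,elkw,sok] add [ofnem,gpyi,hwdhn] -> 9 lines: rvwoi xapy vdfko ofnem gpyi hwdhn vqlhv lwuvo rrh
Hunk 2: at line 3 remove [ofnem,gpyi,hwdhn] add [lli,jhppd] -> 8 lines: rvwoi xapy vdfko lli jhppd vqlhv lwuvo rrh
Hunk 3: at line 1 remove [vdfko,lli,jhppd] add [edt,tnvr] -> 7 lines: rvwoi xapy edt tnvr vqlhv lwuvo rrh
Hunk 4: at line 3 remove [vqlhv] add [adu,gnmsm,jbi] -> 9 lines: rvwoi xapy edt tnvr adu gnmsm jbi lwuvo rrh
Hunk 5: at line 4 remove [gnmsm,jbi] add [lqm] -> 8 lines: rvwoi xapy edt tnvr adu lqm lwuvo rrh
Hunk 6: at line 4 remove [adu] add [ebpg,ajqr] -> 9 lines: rvwoi xapy edt tnvr ebpg ajqr lqm lwuvo rrh
Hunk 7: at line 1 remove [xapy,edt,tnvr] add [ynhls] -> 7 lines: rvwoi ynhls ebpg ajqr lqm lwuvo rrh
Final line 5: lqm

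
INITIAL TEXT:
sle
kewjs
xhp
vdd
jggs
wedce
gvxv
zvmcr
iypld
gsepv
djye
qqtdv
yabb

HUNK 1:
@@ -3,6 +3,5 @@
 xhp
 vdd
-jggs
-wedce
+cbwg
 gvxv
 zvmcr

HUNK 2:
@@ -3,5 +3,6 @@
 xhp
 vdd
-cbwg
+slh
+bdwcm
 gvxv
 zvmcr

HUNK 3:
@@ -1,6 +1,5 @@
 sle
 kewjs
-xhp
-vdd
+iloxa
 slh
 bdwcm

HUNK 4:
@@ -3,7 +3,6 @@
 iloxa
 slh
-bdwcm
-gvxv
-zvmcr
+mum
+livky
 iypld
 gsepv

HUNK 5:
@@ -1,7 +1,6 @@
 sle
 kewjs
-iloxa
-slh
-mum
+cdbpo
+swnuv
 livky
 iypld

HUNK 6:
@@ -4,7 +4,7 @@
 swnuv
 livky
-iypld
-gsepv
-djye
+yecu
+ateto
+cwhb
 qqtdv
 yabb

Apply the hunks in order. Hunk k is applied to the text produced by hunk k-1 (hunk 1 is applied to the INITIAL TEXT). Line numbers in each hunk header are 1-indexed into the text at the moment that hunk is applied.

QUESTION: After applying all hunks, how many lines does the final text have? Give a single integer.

Hunk 1: at line 3 remove [jggs,wedce] add [cbwg] -> 12 lines: sle kewjs xhp vdd cbwg gvxv zvmcr iypld gsepv djye qqtdv yabb
Hunk 2: at line 3 remove [cbwg] add [slh,bdwcm] -> 13 lines: sle kewjs xhp vdd slh bdwcm gvxv zvmcr iypld gsepv djye qqtdv yabb
Hunk 3: at line 1 remove [xhp,vdd] add [iloxa] -> 12 lines: sle kewjs iloxa slh bdwcm gvxv zvmcr iypld gsepv djye qqtdv yabb
Hunk 4: at line 3 remove [bdwcm,gvxv,zvmcr] add [mum,livky] -> 11 lines: sle kewjs iloxa slh mum livky iypld gsepv djye qqtdv yabb
Hunk 5: at line 1 remove [iloxa,slh,mum] add [cdbpo,swnuv] -> 10 lines: sle kewjs cdbpo swnuv livky iypld gsepv djye qqtdv yabb
Hunk 6: at line 4 remove [iypld,gsepv,djye] add [yecu,ateto,cwhb] -> 10 lines: sle kewjs cdbpo swnuv livky yecu ateto cwhb qqtdv yabb
Final line count: 10

Answer: 10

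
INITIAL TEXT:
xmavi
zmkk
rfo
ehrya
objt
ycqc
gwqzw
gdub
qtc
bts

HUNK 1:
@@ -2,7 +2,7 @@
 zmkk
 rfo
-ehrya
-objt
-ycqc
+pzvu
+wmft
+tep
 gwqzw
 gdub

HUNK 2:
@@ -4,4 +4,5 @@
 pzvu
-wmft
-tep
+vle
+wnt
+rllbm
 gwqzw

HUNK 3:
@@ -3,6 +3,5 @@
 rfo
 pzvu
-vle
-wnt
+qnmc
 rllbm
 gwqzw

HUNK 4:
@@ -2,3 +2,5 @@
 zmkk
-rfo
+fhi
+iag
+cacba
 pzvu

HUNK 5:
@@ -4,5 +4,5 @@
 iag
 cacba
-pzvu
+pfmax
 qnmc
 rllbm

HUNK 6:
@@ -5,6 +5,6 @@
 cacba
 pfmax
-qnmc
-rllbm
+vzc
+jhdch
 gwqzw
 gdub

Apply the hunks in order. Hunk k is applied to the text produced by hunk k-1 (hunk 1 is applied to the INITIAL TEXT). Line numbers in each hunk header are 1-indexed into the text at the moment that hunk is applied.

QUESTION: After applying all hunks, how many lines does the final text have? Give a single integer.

Answer: 12

Derivation:
Hunk 1: at line 2 remove [ehrya,objt,ycqc] add [pzvu,wmft,tep] -> 10 lines: xmavi zmkk rfo pzvu wmft tep gwqzw gdub qtc bts
Hunk 2: at line 4 remove [wmft,tep] add [vle,wnt,rllbm] -> 11 lines: xmavi zmkk rfo pzvu vle wnt rllbm gwqzw gdub qtc bts
Hunk 3: at line 3 remove [vle,wnt] add [qnmc] -> 10 lines: xmavi zmkk rfo pzvu qnmc rllbm gwqzw gdub qtc bts
Hunk 4: at line 2 remove [rfo] add [fhi,iag,cacba] -> 12 lines: xmavi zmkk fhi iag cacba pzvu qnmc rllbm gwqzw gdub qtc bts
Hunk 5: at line 4 remove [pzvu] add [pfmax] -> 12 lines: xmavi zmkk fhi iag cacba pfmax qnmc rllbm gwqzw gdub qtc bts
Hunk 6: at line 5 remove [qnmc,rllbm] add [vzc,jhdch] -> 12 lines: xmavi zmkk fhi iag cacba pfmax vzc jhdch gwqzw gdub qtc bts
Final line count: 12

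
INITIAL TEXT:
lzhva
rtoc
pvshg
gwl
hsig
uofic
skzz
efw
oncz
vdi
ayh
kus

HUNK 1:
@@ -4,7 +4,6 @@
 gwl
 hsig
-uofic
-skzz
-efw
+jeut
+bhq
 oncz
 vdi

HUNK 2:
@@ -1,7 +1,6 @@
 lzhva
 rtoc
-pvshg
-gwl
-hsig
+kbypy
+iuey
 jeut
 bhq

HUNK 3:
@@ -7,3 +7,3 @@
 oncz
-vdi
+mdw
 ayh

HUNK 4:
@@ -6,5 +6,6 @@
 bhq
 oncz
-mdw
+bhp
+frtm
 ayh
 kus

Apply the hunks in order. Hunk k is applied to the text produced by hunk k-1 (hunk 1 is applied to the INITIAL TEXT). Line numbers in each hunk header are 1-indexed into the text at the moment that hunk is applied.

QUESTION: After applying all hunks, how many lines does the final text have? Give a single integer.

Answer: 11

Derivation:
Hunk 1: at line 4 remove [uofic,skzz,efw] add [jeut,bhq] -> 11 lines: lzhva rtoc pvshg gwl hsig jeut bhq oncz vdi ayh kus
Hunk 2: at line 1 remove [pvshg,gwl,hsig] add [kbypy,iuey] -> 10 lines: lzhva rtoc kbypy iuey jeut bhq oncz vdi ayh kus
Hunk 3: at line 7 remove [vdi] add [mdw] -> 10 lines: lzhva rtoc kbypy iuey jeut bhq oncz mdw ayh kus
Hunk 4: at line 6 remove [mdw] add [bhp,frtm] -> 11 lines: lzhva rtoc kbypy iuey jeut bhq oncz bhp frtm ayh kus
Final line count: 11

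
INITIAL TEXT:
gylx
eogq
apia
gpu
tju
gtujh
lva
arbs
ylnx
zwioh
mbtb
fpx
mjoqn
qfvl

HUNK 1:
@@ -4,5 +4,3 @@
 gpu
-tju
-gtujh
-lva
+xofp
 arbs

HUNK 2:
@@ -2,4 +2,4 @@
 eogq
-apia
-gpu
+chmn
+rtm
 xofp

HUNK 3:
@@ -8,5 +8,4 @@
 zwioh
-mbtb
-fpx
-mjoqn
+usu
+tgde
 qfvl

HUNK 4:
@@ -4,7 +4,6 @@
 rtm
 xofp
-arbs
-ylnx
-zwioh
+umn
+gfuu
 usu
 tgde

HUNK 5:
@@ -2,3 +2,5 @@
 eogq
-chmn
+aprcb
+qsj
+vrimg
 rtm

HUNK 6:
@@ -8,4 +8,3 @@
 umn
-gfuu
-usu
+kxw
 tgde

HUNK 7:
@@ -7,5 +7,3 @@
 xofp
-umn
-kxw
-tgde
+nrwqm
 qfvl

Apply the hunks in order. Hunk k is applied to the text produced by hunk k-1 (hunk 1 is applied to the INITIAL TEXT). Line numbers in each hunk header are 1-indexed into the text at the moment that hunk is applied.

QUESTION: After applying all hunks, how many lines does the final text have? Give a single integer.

Hunk 1: at line 4 remove [tju,gtujh,lva] add [xofp] -> 12 lines: gylx eogq apia gpu xofp arbs ylnx zwioh mbtb fpx mjoqn qfvl
Hunk 2: at line 2 remove [apia,gpu] add [chmn,rtm] -> 12 lines: gylx eogq chmn rtm xofp arbs ylnx zwioh mbtb fpx mjoqn qfvl
Hunk 3: at line 8 remove [mbtb,fpx,mjoqn] add [usu,tgde] -> 11 lines: gylx eogq chmn rtm xofp arbs ylnx zwioh usu tgde qfvl
Hunk 4: at line 4 remove [arbs,ylnx,zwioh] add [umn,gfuu] -> 10 lines: gylx eogq chmn rtm xofp umn gfuu usu tgde qfvl
Hunk 5: at line 2 remove [chmn] add [aprcb,qsj,vrimg] -> 12 lines: gylx eogq aprcb qsj vrimg rtm xofp umn gfuu usu tgde qfvl
Hunk 6: at line 8 remove [gfuu,usu] add [kxw] -> 11 lines: gylx eogq aprcb qsj vrimg rtm xofp umn kxw tgde qfvl
Hunk 7: at line 7 remove [umn,kxw,tgde] add [nrwqm] -> 9 lines: gylx eogq aprcb qsj vrimg rtm xofp nrwqm qfvl
Final line count: 9

Answer: 9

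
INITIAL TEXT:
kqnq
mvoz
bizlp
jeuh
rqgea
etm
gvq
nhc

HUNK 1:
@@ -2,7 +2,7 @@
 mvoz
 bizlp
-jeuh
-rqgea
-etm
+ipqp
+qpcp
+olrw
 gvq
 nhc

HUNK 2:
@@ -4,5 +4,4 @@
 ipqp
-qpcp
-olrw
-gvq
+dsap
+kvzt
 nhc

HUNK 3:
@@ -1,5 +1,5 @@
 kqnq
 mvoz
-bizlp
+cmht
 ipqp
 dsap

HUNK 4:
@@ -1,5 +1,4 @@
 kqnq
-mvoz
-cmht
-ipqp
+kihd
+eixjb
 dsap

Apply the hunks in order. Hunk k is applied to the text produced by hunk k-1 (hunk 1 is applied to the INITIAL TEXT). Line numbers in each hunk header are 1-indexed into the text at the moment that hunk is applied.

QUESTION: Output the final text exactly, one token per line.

Answer: kqnq
kihd
eixjb
dsap
kvzt
nhc

Derivation:
Hunk 1: at line 2 remove [jeuh,rqgea,etm] add [ipqp,qpcp,olrw] -> 8 lines: kqnq mvoz bizlp ipqp qpcp olrw gvq nhc
Hunk 2: at line 4 remove [qpcp,olrw,gvq] add [dsap,kvzt] -> 7 lines: kqnq mvoz bizlp ipqp dsap kvzt nhc
Hunk 3: at line 1 remove [bizlp] add [cmht] -> 7 lines: kqnq mvoz cmht ipqp dsap kvzt nhc
Hunk 4: at line 1 remove [mvoz,cmht,ipqp] add [kihd,eixjb] -> 6 lines: kqnq kihd eixjb dsap kvzt nhc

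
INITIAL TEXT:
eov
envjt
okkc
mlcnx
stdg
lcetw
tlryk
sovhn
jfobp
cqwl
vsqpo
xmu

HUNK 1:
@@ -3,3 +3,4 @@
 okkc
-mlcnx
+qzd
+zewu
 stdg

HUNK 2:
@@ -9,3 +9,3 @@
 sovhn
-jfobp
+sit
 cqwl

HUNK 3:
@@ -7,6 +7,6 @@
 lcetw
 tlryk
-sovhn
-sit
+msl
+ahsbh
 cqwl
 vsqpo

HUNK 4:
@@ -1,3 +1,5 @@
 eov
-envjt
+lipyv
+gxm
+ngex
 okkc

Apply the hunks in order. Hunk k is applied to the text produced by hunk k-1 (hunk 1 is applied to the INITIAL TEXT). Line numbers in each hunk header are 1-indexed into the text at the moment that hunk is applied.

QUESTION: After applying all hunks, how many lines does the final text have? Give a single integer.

Answer: 15

Derivation:
Hunk 1: at line 3 remove [mlcnx] add [qzd,zewu] -> 13 lines: eov envjt okkc qzd zewu stdg lcetw tlryk sovhn jfobp cqwl vsqpo xmu
Hunk 2: at line 9 remove [jfobp] add [sit] -> 13 lines: eov envjt okkc qzd zewu stdg lcetw tlryk sovhn sit cqwl vsqpo xmu
Hunk 3: at line 7 remove [sovhn,sit] add [msl,ahsbh] -> 13 lines: eov envjt okkc qzd zewu stdg lcetw tlryk msl ahsbh cqwl vsqpo xmu
Hunk 4: at line 1 remove [envjt] add [lipyv,gxm,ngex] -> 15 lines: eov lipyv gxm ngex okkc qzd zewu stdg lcetw tlryk msl ahsbh cqwl vsqpo xmu
Final line count: 15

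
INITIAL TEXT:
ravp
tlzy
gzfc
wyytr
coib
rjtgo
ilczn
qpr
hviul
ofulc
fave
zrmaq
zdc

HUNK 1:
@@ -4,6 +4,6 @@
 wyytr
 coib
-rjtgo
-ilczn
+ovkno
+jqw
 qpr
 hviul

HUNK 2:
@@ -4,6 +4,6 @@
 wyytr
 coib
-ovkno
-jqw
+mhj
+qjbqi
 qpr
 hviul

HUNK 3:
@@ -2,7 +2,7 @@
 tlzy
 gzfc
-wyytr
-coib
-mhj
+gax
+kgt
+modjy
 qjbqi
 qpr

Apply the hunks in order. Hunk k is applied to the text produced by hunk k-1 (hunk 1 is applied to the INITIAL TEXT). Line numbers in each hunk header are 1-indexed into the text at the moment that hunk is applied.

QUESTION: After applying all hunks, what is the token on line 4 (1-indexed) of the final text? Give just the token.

Hunk 1: at line 4 remove [rjtgo,ilczn] add [ovkno,jqw] -> 13 lines: ravp tlzy gzfc wyytr coib ovkno jqw qpr hviul ofulc fave zrmaq zdc
Hunk 2: at line 4 remove [ovkno,jqw] add [mhj,qjbqi] -> 13 lines: ravp tlzy gzfc wyytr coib mhj qjbqi qpr hviul ofulc fave zrmaq zdc
Hunk 3: at line 2 remove [wyytr,coib,mhj] add [gax,kgt,modjy] -> 13 lines: ravp tlzy gzfc gax kgt modjy qjbqi qpr hviul ofulc fave zrmaq zdc
Final line 4: gax

Answer: gax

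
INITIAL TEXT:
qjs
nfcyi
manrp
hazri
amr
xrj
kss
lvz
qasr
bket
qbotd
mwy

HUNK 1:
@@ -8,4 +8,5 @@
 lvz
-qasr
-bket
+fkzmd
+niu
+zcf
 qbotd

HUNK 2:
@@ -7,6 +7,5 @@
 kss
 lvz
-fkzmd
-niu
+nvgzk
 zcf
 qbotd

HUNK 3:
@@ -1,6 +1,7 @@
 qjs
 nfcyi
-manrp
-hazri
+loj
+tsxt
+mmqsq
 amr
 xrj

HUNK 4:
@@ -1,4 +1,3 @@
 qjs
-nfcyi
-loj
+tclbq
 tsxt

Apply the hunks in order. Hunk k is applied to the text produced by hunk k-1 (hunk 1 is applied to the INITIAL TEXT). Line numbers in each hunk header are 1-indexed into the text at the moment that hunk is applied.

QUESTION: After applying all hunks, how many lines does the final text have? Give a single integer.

Hunk 1: at line 8 remove [qasr,bket] add [fkzmd,niu,zcf] -> 13 lines: qjs nfcyi manrp hazri amr xrj kss lvz fkzmd niu zcf qbotd mwy
Hunk 2: at line 7 remove [fkzmd,niu] add [nvgzk] -> 12 lines: qjs nfcyi manrp hazri amr xrj kss lvz nvgzk zcf qbotd mwy
Hunk 3: at line 1 remove [manrp,hazri] add [loj,tsxt,mmqsq] -> 13 lines: qjs nfcyi loj tsxt mmqsq amr xrj kss lvz nvgzk zcf qbotd mwy
Hunk 4: at line 1 remove [nfcyi,loj] add [tclbq] -> 12 lines: qjs tclbq tsxt mmqsq amr xrj kss lvz nvgzk zcf qbotd mwy
Final line count: 12

Answer: 12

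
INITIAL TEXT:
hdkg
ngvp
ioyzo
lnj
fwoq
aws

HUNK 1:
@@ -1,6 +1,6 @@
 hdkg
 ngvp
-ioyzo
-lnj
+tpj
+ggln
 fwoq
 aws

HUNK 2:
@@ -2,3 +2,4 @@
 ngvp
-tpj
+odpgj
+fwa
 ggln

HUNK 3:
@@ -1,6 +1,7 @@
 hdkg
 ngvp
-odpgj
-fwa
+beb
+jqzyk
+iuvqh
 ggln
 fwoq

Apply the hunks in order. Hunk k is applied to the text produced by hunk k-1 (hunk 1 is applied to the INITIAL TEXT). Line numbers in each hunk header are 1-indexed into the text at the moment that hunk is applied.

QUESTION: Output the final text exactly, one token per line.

Answer: hdkg
ngvp
beb
jqzyk
iuvqh
ggln
fwoq
aws

Derivation:
Hunk 1: at line 1 remove [ioyzo,lnj] add [tpj,ggln] -> 6 lines: hdkg ngvp tpj ggln fwoq aws
Hunk 2: at line 2 remove [tpj] add [odpgj,fwa] -> 7 lines: hdkg ngvp odpgj fwa ggln fwoq aws
Hunk 3: at line 1 remove [odpgj,fwa] add [beb,jqzyk,iuvqh] -> 8 lines: hdkg ngvp beb jqzyk iuvqh ggln fwoq aws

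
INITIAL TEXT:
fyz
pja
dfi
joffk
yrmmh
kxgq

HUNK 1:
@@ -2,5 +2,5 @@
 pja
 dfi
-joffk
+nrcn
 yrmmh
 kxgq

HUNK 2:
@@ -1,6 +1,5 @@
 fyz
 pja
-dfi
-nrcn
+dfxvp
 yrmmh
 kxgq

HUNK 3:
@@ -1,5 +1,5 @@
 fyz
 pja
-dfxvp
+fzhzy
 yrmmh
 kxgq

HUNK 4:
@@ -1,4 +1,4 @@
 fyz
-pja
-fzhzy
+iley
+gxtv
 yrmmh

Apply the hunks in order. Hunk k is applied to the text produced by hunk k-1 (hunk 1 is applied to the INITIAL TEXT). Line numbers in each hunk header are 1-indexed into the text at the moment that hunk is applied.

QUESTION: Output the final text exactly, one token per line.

Hunk 1: at line 2 remove [joffk] add [nrcn] -> 6 lines: fyz pja dfi nrcn yrmmh kxgq
Hunk 2: at line 1 remove [dfi,nrcn] add [dfxvp] -> 5 lines: fyz pja dfxvp yrmmh kxgq
Hunk 3: at line 1 remove [dfxvp] add [fzhzy] -> 5 lines: fyz pja fzhzy yrmmh kxgq
Hunk 4: at line 1 remove [pja,fzhzy] add [iley,gxtv] -> 5 lines: fyz iley gxtv yrmmh kxgq

Answer: fyz
iley
gxtv
yrmmh
kxgq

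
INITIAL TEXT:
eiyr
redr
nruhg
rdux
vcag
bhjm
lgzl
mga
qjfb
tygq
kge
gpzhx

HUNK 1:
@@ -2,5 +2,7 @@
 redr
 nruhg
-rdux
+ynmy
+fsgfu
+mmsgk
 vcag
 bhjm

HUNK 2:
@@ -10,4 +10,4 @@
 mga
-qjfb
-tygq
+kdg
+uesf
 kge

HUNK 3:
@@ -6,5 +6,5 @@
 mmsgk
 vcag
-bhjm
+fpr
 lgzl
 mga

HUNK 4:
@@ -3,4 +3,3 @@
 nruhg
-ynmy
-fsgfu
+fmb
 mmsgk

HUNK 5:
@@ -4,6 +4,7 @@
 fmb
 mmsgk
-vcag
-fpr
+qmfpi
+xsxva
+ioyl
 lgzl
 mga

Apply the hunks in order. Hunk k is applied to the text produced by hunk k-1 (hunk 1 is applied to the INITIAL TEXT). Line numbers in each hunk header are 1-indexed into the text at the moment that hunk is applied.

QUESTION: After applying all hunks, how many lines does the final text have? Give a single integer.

Answer: 14

Derivation:
Hunk 1: at line 2 remove [rdux] add [ynmy,fsgfu,mmsgk] -> 14 lines: eiyr redr nruhg ynmy fsgfu mmsgk vcag bhjm lgzl mga qjfb tygq kge gpzhx
Hunk 2: at line 10 remove [qjfb,tygq] add [kdg,uesf] -> 14 lines: eiyr redr nruhg ynmy fsgfu mmsgk vcag bhjm lgzl mga kdg uesf kge gpzhx
Hunk 3: at line 6 remove [bhjm] add [fpr] -> 14 lines: eiyr redr nruhg ynmy fsgfu mmsgk vcag fpr lgzl mga kdg uesf kge gpzhx
Hunk 4: at line 3 remove [ynmy,fsgfu] add [fmb] -> 13 lines: eiyr redr nruhg fmb mmsgk vcag fpr lgzl mga kdg uesf kge gpzhx
Hunk 5: at line 4 remove [vcag,fpr] add [qmfpi,xsxva,ioyl] -> 14 lines: eiyr redr nruhg fmb mmsgk qmfpi xsxva ioyl lgzl mga kdg uesf kge gpzhx
Final line count: 14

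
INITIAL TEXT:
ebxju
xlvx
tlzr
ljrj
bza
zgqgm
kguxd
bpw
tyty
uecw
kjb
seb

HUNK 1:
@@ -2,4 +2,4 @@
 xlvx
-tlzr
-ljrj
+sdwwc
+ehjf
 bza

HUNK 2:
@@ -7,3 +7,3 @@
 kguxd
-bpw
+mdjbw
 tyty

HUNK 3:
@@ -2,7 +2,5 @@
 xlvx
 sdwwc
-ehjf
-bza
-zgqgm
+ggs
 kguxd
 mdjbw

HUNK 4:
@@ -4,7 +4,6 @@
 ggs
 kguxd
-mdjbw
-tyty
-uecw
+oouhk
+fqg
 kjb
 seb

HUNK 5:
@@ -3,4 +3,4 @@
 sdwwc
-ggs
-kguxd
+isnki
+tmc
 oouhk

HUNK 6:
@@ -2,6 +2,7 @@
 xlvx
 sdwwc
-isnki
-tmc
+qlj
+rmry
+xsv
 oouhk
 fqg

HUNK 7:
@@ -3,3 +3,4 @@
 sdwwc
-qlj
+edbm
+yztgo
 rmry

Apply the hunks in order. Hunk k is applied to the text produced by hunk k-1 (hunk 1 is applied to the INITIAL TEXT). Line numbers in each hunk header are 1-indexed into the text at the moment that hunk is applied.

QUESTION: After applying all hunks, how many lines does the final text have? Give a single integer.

Hunk 1: at line 2 remove [tlzr,ljrj] add [sdwwc,ehjf] -> 12 lines: ebxju xlvx sdwwc ehjf bza zgqgm kguxd bpw tyty uecw kjb seb
Hunk 2: at line 7 remove [bpw] add [mdjbw] -> 12 lines: ebxju xlvx sdwwc ehjf bza zgqgm kguxd mdjbw tyty uecw kjb seb
Hunk 3: at line 2 remove [ehjf,bza,zgqgm] add [ggs] -> 10 lines: ebxju xlvx sdwwc ggs kguxd mdjbw tyty uecw kjb seb
Hunk 4: at line 4 remove [mdjbw,tyty,uecw] add [oouhk,fqg] -> 9 lines: ebxju xlvx sdwwc ggs kguxd oouhk fqg kjb seb
Hunk 5: at line 3 remove [ggs,kguxd] add [isnki,tmc] -> 9 lines: ebxju xlvx sdwwc isnki tmc oouhk fqg kjb seb
Hunk 6: at line 2 remove [isnki,tmc] add [qlj,rmry,xsv] -> 10 lines: ebxju xlvx sdwwc qlj rmry xsv oouhk fqg kjb seb
Hunk 7: at line 3 remove [qlj] add [edbm,yztgo] -> 11 lines: ebxju xlvx sdwwc edbm yztgo rmry xsv oouhk fqg kjb seb
Final line count: 11

Answer: 11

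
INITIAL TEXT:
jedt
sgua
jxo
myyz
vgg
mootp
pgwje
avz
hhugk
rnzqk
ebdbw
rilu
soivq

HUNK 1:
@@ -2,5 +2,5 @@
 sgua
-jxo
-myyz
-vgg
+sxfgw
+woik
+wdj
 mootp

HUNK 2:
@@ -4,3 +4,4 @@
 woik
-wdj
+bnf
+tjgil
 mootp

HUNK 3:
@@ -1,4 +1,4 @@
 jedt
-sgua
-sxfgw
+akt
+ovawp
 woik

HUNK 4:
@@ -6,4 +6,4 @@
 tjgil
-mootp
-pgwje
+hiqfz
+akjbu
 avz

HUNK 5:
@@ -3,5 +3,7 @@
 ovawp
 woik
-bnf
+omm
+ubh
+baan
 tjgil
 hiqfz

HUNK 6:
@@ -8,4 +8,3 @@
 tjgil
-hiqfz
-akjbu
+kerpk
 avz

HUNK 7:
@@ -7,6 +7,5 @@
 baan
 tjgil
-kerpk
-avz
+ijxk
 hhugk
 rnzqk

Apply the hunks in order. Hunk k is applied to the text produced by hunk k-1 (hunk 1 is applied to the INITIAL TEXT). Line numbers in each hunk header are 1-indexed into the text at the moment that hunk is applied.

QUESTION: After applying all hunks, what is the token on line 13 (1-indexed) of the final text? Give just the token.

Hunk 1: at line 2 remove [jxo,myyz,vgg] add [sxfgw,woik,wdj] -> 13 lines: jedt sgua sxfgw woik wdj mootp pgwje avz hhugk rnzqk ebdbw rilu soivq
Hunk 2: at line 4 remove [wdj] add [bnf,tjgil] -> 14 lines: jedt sgua sxfgw woik bnf tjgil mootp pgwje avz hhugk rnzqk ebdbw rilu soivq
Hunk 3: at line 1 remove [sgua,sxfgw] add [akt,ovawp] -> 14 lines: jedt akt ovawp woik bnf tjgil mootp pgwje avz hhugk rnzqk ebdbw rilu soivq
Hunk 4: at line 6 remove [mootp,pgwje] add [hiqfz,akjbu] -> 14 lines: jedt akt ovawp woik bnf tjgil hiqfz akjbu avz hhugk rnzqk ebdbw rilu soivq
Hunk 5: at line 3 remove [bnf] add [omm,ubh,baan] -> 16 lines: jedt akt ovawp woik omm ubh baan tjgil hiqfz akjbu avz hhugk rnzqk ebdbw rilu soivq
Hunk 6: at line 8 remove [hiqfz,akjbu] add [kerpk] -> 15 lines: jedt akt ovawp woik omm ubh baan tjgil kerpk avz hhugk rnzqk ebdbw rilu soivq
Hunk 7: at line 7 remove [kerpk,avz] add [ijxk] -> 14 lines: jedt akt ovawp woik omm ubh baan tjgil ijxk hhugk rnzqk ebdbw rilu soivq
Final line 13: rilu

Answer: rilu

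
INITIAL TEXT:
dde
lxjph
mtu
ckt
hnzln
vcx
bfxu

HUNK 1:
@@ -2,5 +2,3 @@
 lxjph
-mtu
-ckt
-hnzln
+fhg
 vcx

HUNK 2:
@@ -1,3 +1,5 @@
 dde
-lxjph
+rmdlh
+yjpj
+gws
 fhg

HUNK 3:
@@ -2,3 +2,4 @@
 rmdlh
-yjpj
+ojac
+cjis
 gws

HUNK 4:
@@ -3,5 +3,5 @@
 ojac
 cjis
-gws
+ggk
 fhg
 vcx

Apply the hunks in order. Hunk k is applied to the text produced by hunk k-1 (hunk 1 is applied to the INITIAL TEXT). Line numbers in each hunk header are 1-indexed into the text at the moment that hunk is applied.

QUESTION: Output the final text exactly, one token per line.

Answer: dde
rmdlh
ojac
cjis
ggk
fhg
vcx
bfxu

Derivation:
Hunk 1: at line 2 remove [mtu,ckt,hnzln] add [fhg] -> 5 lines: dde lxjph fhg vcx bfxu
Hunk 2: at line 1 remove [lxjph] add [rmdlh,yjpj,gws] -> 7 lines: dde rmdlh yjpj gws fhg vcx bfxu
Hunk 3: at line 2 remove [yjpj] add [ojac,cjis] -> 8 lines: dde rmdlh ojac cjis gws fhg vcx bfxu
Hunk 4: at line 3 remove [gws] add [ggk] -> 8 lines: dde rmdlh ojac cjis ggk fhg vcx bfxu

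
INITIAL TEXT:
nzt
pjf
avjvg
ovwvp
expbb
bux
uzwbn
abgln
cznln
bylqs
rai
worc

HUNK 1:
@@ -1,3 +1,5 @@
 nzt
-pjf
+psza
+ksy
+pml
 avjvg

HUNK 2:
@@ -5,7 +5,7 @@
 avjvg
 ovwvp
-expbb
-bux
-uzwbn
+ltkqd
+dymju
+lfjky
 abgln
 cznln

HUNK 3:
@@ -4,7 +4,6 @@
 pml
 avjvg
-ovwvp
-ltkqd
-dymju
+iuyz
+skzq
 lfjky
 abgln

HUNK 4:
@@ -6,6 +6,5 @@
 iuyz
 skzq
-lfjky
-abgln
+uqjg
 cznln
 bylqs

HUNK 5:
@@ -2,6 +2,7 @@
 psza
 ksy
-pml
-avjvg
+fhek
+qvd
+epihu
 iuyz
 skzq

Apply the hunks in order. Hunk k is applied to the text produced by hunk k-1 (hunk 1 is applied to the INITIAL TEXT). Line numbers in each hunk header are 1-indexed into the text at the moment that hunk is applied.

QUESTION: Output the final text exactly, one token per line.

Hunk 1: at line 1 remove [pjf] add [psza,ksy,pml] -> 14 lines: nzt psza ksy pml avjvg ovwvp expbb bux uzwbn abgln cznln bylqs rai worc
Hunk 2: at line 5 remove [expbb,bux,uzwbn] add [ltkqd,dymju,lfjky] -> 14 lines: nzt psza ksy pml avjvg ovwvp ltkqd dymju lfjky abgln cznln bylqs rai worc
Hunk 3: at line 4 remove [ovwvp,ltkqd,dymju] add [iuyz,skzq] -> 13 lines: nzt psza ksy pml avjvg iuyz skzq lfjky abgln cznln bylqs rai worc
Hunk 4: at line 6 remove [lfjky,abgln] add [uqjg] -> 12 lines: nzt psza ksy pml avjvg iuyz skzq uqjg cznln bylqs rai worc
Hunk 5: at line 2 remove [pml,avjvg] add [fhek,qvd,epihu] -> 13 lines: nzt psza ksy fhek qvd epihu iuyz skzq uqjg cznln bylqs rai worc

Answer: nzt
psza
ksy
fhek
qvd
epihu
iuyz
skzq
uqjg
cznln
bylqs
rai
worc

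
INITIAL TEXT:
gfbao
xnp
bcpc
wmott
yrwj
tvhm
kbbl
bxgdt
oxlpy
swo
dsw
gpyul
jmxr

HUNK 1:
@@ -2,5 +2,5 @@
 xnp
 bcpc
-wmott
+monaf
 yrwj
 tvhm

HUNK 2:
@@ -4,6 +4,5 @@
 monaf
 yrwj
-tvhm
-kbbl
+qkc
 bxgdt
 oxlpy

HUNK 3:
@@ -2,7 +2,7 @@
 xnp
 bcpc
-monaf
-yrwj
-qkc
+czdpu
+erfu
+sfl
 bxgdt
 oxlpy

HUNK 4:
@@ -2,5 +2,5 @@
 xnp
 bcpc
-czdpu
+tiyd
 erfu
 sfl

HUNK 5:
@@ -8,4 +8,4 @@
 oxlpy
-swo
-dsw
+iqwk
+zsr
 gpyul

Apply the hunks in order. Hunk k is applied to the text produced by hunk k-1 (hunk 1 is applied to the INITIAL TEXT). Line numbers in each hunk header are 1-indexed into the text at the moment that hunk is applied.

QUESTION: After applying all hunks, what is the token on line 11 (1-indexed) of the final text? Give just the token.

Hunk 1: at line 2 remove [wmott] add [monaf] -> 13 lines: gfbao xnp bcpc monaf yrwj tvhm kbbl bxgdt oxlpy swo dsw gpyul jmxr
Hunk 2: at line 4 remove [tvhm,kbbl] add [qkc] -> 12 lines: gfbao xnp bcpc monaf yrwj qkc bxgdt oxlpy swo dsw gpyul jmxr
Hunk 3: at line 2 remove [monaf,yrwj,qkc] add [czdpu,erfu,sfl] -> 12 lines: gfbao xnp bcpc czdpu erfu sfl bxgdt oxlpy swo dsw gpyul jmxr
Hunk 4: at line 2 remove [czdpu] add [tiyd] -> 12 lines: gfbao xnp bcpc tiyd erfu sfl bxgdt oxlpy swo dsw gpyul jmxr
Hunk 5: at line 8 remove [swo,dsw] add [iqwk,zsr] -> 12 lines: gfbao xnp bcpc tiyd erfu sfl bxgdt oxlpy iqwk zsr gpyul jmxr
Final line 11: gpyul

Answer: gpyul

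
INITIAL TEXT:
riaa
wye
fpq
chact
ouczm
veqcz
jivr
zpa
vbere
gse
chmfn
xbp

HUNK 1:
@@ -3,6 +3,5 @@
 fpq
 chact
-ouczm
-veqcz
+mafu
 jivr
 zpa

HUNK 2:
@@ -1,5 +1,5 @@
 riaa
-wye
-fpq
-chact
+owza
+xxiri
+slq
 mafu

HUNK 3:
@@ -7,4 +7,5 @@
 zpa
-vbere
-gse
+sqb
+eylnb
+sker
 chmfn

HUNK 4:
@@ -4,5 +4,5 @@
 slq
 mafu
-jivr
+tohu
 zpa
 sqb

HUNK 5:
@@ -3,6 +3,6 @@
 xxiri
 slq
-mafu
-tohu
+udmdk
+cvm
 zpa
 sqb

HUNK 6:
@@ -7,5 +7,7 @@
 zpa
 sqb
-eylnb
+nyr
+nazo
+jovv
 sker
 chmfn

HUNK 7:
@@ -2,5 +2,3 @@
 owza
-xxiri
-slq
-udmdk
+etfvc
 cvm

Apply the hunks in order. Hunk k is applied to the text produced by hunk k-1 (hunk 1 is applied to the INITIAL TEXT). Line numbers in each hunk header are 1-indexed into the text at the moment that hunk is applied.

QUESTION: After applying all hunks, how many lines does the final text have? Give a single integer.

Hunk 1: at line 3 remove [ouczm,veqcz] add [mafu] -> 11 lines: riaa wye fpq chact mafu jivr zpa vbere gse chmfn xbp
Hunk 2: at line 1 remove [wye,fpq,chact] add [owza,xxiri,slq] -> 11 lines: riaa owza xxiri slq mafu jivr zpa vbere gse chmfn xbp
Hunk 3: at line 7 remove [vbere,gse] add [sqb,eylnb,sker] -> 12 lines: riaa owza xxiri slq mafu jivr zpa sqb eylnb sker chmfn xbp
Hunk 4: at line 4 remove [jivr] add [tohu] -> 12 lines: riaa owza xxiri slq mafu tohu zpa sqb eylnb sker chmfn xbp
Hunk 5: at line 3 remove [mafu,tohu] add [udmdk,cvm] -> 12 lines: riaa owza xxiri slq udmdk cvm zpa sqb eylnb sker chmfn xbp
Hunk 6: at line 7 remove [eylnb] add [nyr,nazo,jovv] -> 14 lines: riaa owza xxiri slq udmdk cvm zpa sqb nyr nazo jovv sker chmfn xbp
Hunk 7: at line 2 remove [xxiri,slq,udmdk] add [etfvc] -> 12 lines: riaa owza etfvc cvm zpa sqb nyr nazo jovv sker chmfn xbp
Final line count: 12

Answer: 12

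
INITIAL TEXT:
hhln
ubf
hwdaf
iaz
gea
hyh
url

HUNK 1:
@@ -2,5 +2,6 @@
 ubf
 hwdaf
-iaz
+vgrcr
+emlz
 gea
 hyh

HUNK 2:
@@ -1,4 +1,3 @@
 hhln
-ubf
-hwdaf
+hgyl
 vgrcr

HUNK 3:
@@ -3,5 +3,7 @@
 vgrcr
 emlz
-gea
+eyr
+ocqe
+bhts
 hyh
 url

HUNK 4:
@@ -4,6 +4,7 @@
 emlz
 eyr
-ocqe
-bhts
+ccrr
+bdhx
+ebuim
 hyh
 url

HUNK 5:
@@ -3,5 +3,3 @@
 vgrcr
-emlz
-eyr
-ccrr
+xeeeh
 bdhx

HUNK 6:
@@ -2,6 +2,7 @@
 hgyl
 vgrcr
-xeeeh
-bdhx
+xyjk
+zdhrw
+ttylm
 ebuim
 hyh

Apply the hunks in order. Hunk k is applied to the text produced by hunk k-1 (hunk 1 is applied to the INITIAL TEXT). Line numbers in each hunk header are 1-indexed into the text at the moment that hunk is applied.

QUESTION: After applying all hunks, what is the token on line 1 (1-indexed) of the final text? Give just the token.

Hunk 1: at line 2 remove [iaz] add [vgrcr,emlz] -> 8 lines: hhln ubf hwdaf vgrcr emlz gea hyh url
Hunk 2: at line 1 remove [ubf,hwdaf] add [hgyl] -> 7 lines: hhln hgyl vgrcr emlz gea hyh url
Hunk 3: at line 3 remove [gea] add [eyr,ocqe,bhts] -> 9 lines: hhln hgyl vgrcr emlz eyr ocqe bhts hyh url
Hunk 4: at line 4 remove [ocqe,bhts] add [ccrr,bdhx,ebuim] -> 10 lines: hhln hgyl vgrcr emlz eyr ccrr bdhx ebuim hyh url
Hunk 5: at line 3 remove [emlz,eyr,ccrr] add [xeeeh] -> 8 lines: hhln hgyl vgrcr xeeeh bdhx ebuim hyh url
Hunk 6: at line 2 remove [xeeeh,bdhx] add [xyjk,zdhrw,ttylm] -> 9 lines: hhln hgyl vgrcr xyjk zdhrw ttylm ebuim hyh url
Final line 1: hhln

Answer: hhln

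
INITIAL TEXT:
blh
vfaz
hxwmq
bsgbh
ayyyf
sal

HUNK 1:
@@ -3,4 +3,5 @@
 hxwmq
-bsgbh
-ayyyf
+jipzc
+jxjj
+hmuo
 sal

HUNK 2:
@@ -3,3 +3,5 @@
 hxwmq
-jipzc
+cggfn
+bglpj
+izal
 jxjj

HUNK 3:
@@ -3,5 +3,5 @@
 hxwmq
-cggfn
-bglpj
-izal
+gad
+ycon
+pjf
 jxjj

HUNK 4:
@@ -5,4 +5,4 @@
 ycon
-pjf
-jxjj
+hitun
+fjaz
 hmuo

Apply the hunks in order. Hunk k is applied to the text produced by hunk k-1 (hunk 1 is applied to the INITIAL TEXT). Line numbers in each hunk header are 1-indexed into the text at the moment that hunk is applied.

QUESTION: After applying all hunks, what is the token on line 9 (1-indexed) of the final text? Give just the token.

Hunk 1: at line 3 remove [bsgbh,ayyyf] add [jipzc,jxjj,hmuo] -> 7 lines: blh vfaz hxwmq jipzc jxjj hmuo sal
Hunk 2: at line 3 remove [jipzc] add [cggfn,bglpj,izal] -> 9 lines: blh vfaz hxwmq cggfn bglpj izal jxjj hmuo sal
Hunk 3: at line 3 remove [cggfn,bglpj,izal] add [gad,ycon,pjf] -> 9 lines: blh vfaz hxwmq gad ycon pjf jxjj hmuo sal
Hunk 4: at line 5 remove [pjf,jxjj] add [hitun,fjaz] -> 9 lines: blh vfaz hxwmq gad ycon hitun fjaz hmuo sal
Final line 9: sal

Answer: sal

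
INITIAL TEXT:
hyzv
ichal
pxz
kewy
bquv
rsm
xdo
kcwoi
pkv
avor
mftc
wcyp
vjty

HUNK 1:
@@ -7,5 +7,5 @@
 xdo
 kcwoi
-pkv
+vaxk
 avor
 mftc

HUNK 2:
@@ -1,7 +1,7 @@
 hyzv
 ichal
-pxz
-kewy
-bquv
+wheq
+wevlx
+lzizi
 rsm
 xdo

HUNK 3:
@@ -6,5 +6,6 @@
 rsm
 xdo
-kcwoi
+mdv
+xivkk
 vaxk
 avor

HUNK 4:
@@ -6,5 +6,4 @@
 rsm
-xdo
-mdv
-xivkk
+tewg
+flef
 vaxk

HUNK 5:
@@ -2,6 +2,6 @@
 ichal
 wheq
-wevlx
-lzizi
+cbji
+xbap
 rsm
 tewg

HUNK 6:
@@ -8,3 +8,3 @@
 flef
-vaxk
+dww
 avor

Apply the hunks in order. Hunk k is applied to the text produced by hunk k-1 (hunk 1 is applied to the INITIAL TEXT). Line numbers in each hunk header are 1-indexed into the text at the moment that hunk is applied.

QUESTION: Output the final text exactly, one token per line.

Answer: hyzv
ichal
wheq
cbji
xbap
rsm
tewg
flef
dww
avor
mftc
wcyp
vjty

Derivation:
Hunk 1: at line 7 remove [pkv] add [vaxk] -> 13 lines: hyzv ichal pxz kewy bquv rsm xdo kcwoi vaxk avor mftc wcyp vjty
Hunk 2: at line 1 remove [pxz,kewy,bquv] add [wheq,wevlx,lzizi] -> 13 lines: hyzv ichal wheq wevlx lzizi rsm xdo kcwoi vaxk avor mftc wcyp vjty
Hunk 3: at line 6 remove [kcwoi] add [mdv,xivkk] -> 14 lines: hyzv ichal wheq wevlx lzizi rsm xdo mdv xivkk vaxk avor mftc wcyp vjty
Hunk 4: at line 6 remove [xdo,mdv,xivkk] add [tewg,flef] -> 13 lines: hyzv ichal wheq wevlx lzizi rsm tewg flef vaxk avor mftc wcyp vjty
Hunk 5: at line 2 remove [wevlx,lzizi] add [cbji,xbap] -> 13 lines: hyzv ichal wheq cbji xbap rsm tewg flef vaxk avor mftc wcyp vjty
Hunk 6: at line 8 remove [vaxk] add [dww] -> 13 lines: hyzv ichal wheq cbji xbap rsm tewg flef dww avor mftc wcyp vjty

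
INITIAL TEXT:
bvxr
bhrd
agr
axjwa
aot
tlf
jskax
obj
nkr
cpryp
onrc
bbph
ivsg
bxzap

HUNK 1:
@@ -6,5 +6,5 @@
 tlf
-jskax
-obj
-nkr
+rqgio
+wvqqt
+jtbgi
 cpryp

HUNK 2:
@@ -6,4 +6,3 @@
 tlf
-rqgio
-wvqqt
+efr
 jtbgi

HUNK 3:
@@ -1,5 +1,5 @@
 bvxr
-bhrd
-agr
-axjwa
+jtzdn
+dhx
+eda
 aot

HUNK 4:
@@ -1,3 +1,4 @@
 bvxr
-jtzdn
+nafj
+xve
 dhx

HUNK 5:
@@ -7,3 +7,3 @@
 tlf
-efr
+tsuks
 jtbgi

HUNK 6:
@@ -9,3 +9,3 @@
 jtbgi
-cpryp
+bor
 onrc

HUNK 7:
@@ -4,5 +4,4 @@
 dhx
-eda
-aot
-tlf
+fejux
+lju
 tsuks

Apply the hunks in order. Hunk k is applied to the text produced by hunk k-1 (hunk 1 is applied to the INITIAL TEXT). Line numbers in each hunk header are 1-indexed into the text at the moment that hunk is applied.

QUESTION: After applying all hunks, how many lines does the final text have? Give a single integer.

Answer: 13

Derivation:
Hunk 1: at line 6 remove [jskax,obj,nkr] add [rqgio,wvqqt,jtbgi] -> 14 lines: bvxr bhrd agr axjwa aot tlf rqgio wvqqt jtbgi cpryp onrc bbph ivsg bxzap
Hunk 2: at line 6 remove [rqgio,wvqqt] add [efr] -> 13 lines: bvxr bhrd agr axjwa aot tlf efr jtbgi cpryp onrc bbph ivsg bxzap
Hunk 3: at line 1 remove [bhrd,agr,axjwa] add [jtzdn,dhx,eda] -> 13 lines: bvxr jtzdn dhx eda aot tlf efr jtbgi cpryp onrc bbph ivsg bxzap
Hunk 4: at line 1 remove [jtzdn] add [nafj,xve] -> 14 lines: bvxr nafj xve dhx eda aot tlf efr jtbgi cpryp onrc bbph ivsg bxzap
Hunk 5: at line 7 remove [efr] add [tsuks] -> 14 lines: bvxr nafj xve dhx eda aot tlf tsuks jtbgi cpryp onrc bbph ivsg bxzap
Hunk 6: at line 9 remove [cpryp] add [bor] -> 14 lines: bvxr nafj xve dhx eda aot tlf tsuks jtbgi bor onrc bbph ivsg bxzap
Hunk 7: at line 4 remove [eda,aot,tlf] add [fejux,lju] -> 13 lines: bvxr nafj xve dhx fejux lju tsuks jtbgi bor onrc bbph ivsg bxzap
Final line count: 13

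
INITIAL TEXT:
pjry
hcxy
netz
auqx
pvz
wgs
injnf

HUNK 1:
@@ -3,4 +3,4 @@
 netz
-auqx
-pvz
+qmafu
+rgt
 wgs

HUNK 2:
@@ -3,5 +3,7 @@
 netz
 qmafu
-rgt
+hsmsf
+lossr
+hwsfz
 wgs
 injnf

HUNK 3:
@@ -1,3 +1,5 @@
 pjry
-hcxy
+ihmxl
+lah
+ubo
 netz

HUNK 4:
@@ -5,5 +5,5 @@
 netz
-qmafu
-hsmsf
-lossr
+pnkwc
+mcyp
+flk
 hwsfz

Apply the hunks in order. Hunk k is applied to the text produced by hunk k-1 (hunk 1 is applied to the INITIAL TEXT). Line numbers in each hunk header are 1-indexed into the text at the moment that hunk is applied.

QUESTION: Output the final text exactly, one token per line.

Answer: pjry
ihmxl
lah
ubo
netz
pnkwc
mcyp
flk
hwsfz
wgs
injnf

Derivation:
Hunk 1: at line 3 remove [auqx,pvz] add [qmafu,rgt] -> 7 lines: pjry hcxy netz qmafu rgt wgs injnf
Hunk 2: at line 3 remove [rgt] add [hsmsf,lossr,hwsfz] -> 9 lines: pjry hcxy netz qmafu hsmsf lossr hwsfz wgs injnf
Hunk 3: at line 1 remove [hcxy] add [ihmxl,lah,ubo] -> 11 lines: pjry ihmxl lah ubo netz qmafu hsmsf lossr hwsfz wgs injnf
Hunk 4: at line 5 remove [qmafu,hsmsf,lossr] add [pnkwc,mcyp,flk] -> 11 lines: pjry ihmxl lah ubo netz pnkwc mcyp flk hwsfz wgs injnf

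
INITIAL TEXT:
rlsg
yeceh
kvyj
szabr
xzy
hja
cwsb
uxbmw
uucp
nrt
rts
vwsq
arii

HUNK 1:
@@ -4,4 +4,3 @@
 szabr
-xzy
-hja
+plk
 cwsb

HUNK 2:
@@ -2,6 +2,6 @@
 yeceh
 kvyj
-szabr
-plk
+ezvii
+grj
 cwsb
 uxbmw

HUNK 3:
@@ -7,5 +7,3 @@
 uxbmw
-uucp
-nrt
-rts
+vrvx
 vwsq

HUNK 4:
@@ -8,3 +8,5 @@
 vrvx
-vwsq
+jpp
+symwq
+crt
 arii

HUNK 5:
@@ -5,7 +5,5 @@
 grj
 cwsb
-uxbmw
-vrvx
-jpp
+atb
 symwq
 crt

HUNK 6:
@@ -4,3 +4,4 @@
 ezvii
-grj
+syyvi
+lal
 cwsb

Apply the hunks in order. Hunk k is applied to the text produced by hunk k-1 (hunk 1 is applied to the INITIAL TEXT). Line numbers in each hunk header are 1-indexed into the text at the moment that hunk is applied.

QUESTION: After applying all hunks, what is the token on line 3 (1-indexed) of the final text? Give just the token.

Hunk 1: at line 4 remove [xzy,hja] add [plk] -> 12 lines: rlsg yeceh kvyj szabr plk cwsb uxbmw uucp nrt rts vwsq arii
Hunk 2: at line 2 remove [szabr,plk] add [ezvii,grj] -> 12 lines: rlsg yeceh kvyj ezvii grj cwsb uxbmw uucp nrt rts vwsq arii
Hunk 3: at line 7 remove [uucp,nrt,rts] add [vrvx] -> 10 lines: rlsg yeceh kvyj ezvii grj cwsb uxbmw vrvx vwsq arii
Hunk 4: at line 8 remove [vwsq] add [jpp,symwq,crt] -> 12 lines: rlsg yeceh kvyj ezvii grj cwsb uxbmw vrvx jpp symwq crt arii
Hunk 5: at line 5 remove [uxbmw,vrvx,jpp] add [atb] -> 10 lines: rlsg yeceh kvyj ezvii grj cwsb atb symwq crt arii
Hunk 6: at line 4 remove [grj] add [syyvi,lal] -> 11 lines: rlsg yeceh kvyj ezvii syyvi lal cwsb atb symwq crt arii
Final line 3: kvyj

Answer: kvyj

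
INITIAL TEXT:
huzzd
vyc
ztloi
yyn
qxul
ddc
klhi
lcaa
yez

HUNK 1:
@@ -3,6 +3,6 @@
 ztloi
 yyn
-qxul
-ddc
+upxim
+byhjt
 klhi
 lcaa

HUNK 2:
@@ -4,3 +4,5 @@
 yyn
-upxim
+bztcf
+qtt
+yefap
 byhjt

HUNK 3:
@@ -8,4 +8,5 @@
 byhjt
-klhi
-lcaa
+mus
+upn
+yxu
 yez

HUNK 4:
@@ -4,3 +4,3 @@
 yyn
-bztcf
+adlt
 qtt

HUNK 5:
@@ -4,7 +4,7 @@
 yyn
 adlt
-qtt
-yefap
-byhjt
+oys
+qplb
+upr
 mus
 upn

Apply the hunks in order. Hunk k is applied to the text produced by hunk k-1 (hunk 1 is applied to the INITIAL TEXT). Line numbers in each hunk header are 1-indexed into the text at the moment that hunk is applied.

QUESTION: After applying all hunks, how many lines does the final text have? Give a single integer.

Answer: 12

Derivation:
Hunk 1: at line 3 remove [qxul,ddc] add [upxim,byhjt] -> 9 lines: huzzd vyc ztloi yyn upxim byhjt klhi lcaa yez
Hunk 2: at line 4 remove [upxim] add [bztcf,qtt,yefap] -> 11 lines: huzzd vyc ztloi yyn bztcf qtt yefap byhjt klhi lcaa yez
Hunk 3: at line 8 remove [klhi,lcaa] add [mus,upn,yxu] -> 12 lines: huzzd vyc ztloi yyn bztcf qtt yefap byhjt mus upn yxu yez
Hunk 4: at line 4 remove [bztcf] add [adlt] -> 12 lines: huzzd vyc ztloi yyn adlt qtt yefap byhjt mus upn yxu yez
Hunk 5: at line 4 remove [qtt,yefap,byhjt] add [oys,qplb,upr] -> 12 lines: huzzd vyc ztloi yyn adlt oys qplb upr mus upn yxu yez
Final line count: 12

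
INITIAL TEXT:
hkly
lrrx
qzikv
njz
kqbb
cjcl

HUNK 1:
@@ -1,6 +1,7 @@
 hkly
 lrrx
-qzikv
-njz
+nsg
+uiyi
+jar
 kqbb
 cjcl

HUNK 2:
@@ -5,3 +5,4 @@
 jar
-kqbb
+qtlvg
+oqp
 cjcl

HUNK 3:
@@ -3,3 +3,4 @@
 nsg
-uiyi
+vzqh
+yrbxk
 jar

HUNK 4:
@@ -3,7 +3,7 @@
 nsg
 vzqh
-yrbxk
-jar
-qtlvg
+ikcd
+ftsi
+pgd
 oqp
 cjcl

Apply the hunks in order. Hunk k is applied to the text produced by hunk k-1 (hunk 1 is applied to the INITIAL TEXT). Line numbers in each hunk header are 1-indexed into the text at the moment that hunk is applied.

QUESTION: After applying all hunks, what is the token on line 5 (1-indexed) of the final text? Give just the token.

Hunk 1: at line 1 remove [qzikv,njz] add [nsg,uiyi,jar] -> 7 lines: hkly lrrx nsg uiyi jar kqbb cjcl
Hunk 2: at line 5 remove [kqbb] add [qtlvg,oqp] -> 8 lines: hkly lrrx nsg uiyi jar qtlvg oqp cjcl
Hunk 3: at line 3 remove [uiyi] add [vzqh,yrbxk] -> 9 lines: hkly lrrx nsg vzqh yrbxk jar qtlvg oqp cjcl
Hunk 4: at line 3 remove [yrbxk,jar,qtlvg] add [ikcd,ftsi,pgd] -> 9 lines: hkly lrrx nsg vzqh ikcd ftsi pgd oqp cjcl
Final line 5: ikcd

Answer: ikcd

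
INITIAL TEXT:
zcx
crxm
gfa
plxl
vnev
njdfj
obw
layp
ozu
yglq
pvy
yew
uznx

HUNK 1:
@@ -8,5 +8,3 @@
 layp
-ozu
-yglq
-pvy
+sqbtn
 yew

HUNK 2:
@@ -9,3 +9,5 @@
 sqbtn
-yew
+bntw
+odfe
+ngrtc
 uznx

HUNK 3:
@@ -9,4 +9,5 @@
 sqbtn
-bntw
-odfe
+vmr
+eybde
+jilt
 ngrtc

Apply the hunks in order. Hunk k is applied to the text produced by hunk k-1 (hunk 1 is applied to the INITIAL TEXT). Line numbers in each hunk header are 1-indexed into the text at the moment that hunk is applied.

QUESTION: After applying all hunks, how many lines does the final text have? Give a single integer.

Hunk 1: at line 8 remove [ozu,yglq,pvy] add [sqbtn] -> 11 lines: zcx crxm gfa plxl vnev njdfj obw layp sqbtn yew uznx
Hunk 2: at line 9 remove [yew] add [bntw,odfe,ngrtc] -> 13 lines: zcx crxm gfa plxl vnev njdfj obw layp sqbtn bntw odfe ngrtc uznx
Hunk 3: at line 9 remove [bntw,odfe] add [vmr,eybde,jilt] -> 14 lines: zcx crxm gfa plxl vnev njdfj obw layp sqbtn vmr eybde jilt ngrtc uznx
Final line count: 14

Answer: 14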